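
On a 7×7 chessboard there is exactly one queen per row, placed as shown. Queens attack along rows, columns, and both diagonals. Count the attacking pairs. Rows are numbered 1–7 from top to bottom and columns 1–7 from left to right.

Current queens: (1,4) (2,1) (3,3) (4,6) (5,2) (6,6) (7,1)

Same column: (2,1)–(7,1) (column 1); (4,6)–(6,6) (column 6).
Same diagonal: (3,3)–(6,6) (|3−6| = |3−6| = 3).
Total attacking pairs: 3.

3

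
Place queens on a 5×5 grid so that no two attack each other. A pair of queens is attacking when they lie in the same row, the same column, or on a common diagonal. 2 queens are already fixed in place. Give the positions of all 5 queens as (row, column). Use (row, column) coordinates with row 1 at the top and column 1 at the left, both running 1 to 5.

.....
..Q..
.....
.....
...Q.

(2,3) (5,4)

(1,1) (2,3) (3,5) (4,2) (5,4)

Row 1: attacked by (2,3)→{2,3,4}; (5,4)→{4}. Safe: 1, 5. Place at column 1.
Row 3: attacked by (1,1)→{1,3}; (2,3)→{2,3,4}; (5,4)→{2,4}. Safe: 5. Place at column 5.
Row 4: attacked by (1,1)→{1,4}; (2,3)→{1,3,5}; (3,5)→{4,5}; (5,4)→{3,4,5}. Safe: 2. Place at column 2.
Columns [1, 3, 5, 2, 4], r−c [0, -1, -2, 2, 1], r+c [2, 5, 8, 6, 9] are all distinct, so no two queens attack.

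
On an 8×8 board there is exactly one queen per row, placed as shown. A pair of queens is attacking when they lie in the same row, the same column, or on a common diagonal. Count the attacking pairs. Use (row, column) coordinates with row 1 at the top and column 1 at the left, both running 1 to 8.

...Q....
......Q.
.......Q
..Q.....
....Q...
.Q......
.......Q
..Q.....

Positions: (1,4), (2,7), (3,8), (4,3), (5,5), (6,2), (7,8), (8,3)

Same column: (3,8)–(7,8) (column 8); (4,3)–(8,3) (column 3).
Same diagonal: (2,7)–(3,8) (|2−3| = |7−8| = 1); (3,8)–(8,3) (|3−8| = |8−3| = 5).
Total attacking pairs: 4.

4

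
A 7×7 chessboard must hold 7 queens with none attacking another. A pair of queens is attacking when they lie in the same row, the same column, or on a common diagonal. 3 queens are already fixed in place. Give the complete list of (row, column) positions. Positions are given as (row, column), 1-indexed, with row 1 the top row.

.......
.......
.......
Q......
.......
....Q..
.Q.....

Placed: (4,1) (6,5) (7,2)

(1,6) (2,4) (3,7) (4,1) (5,3) (6,5) (7,2)

Row 1: attacked by (4,1)→{1,4}; (6,5)→{5}; (7,2)→{2}. Safe: 3, 6, 7. Place at column 6.
Row 2: attacked by (1,6)→{5,6,7}; (4,1)→{1,3}; (6,5)→{1,5}; (7,2)→{2,7}. Safe: 4. Place at column 4.
Row 3: attacked by (1,6)→{4,6}; (2,4)→{3,4,5}; (4,1)→{1,2}; (6,5)→{2,5}; (7,2)→{2,6}. Safe: 7. Place at column 7.
Row 5: attacked by (1,6)→{2,6}; (2,4)→{1,4,7}; (3,7)→{5,7}; (4,1)→{1,2}; (6,5)→{4,5,6}; (7,2)→{2,4}. Safe: 3. Place at column 3.
Columns [6, 4, 7, 1, 3, 5, 2], r−c [-5, -2, -4, 3, 2, 1, 5], r+c [7, 6, 10, 5, 8, 11, 9] are all distinct, so no two queens attack.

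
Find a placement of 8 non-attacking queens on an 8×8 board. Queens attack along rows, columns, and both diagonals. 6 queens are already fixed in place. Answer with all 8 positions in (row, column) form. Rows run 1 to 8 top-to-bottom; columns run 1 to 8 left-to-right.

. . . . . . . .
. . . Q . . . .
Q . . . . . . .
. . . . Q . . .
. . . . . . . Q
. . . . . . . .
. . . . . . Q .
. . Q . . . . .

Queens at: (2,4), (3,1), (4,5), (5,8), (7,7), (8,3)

(1,6) (2,4) (3,1) (4,5) (5,8) (6,2) (7,7) (8,3)

Row 1: attacked by (2,4)→{3,4,5}; (3,1)→{1,3}; (4,5)→{2,5,8}; (5,8)→{4,8}; (7,7)→{1,7}; (8,3)→{3}. Safe: 6. Place at column 6.
Row 6: attacked by (1,6)→{1,6}; (2,4)→{4,8}; (3,1)→{1,4}; (4,5)→{3,5,7}; (5,8)→{7,8}; (7,7)→{6,7,8}; (8,3)→{1,3,5}. Safe: 2. Place at column 2.
Columns [6, 4, 1, 5, 8, 2, 7, 3], r−c [-5, -2, 2, -1, -3, 4, 0, 5], r+c [7, 6, 4, 9, 13, 8, 14, 11] are all distinct, so no two queens attack.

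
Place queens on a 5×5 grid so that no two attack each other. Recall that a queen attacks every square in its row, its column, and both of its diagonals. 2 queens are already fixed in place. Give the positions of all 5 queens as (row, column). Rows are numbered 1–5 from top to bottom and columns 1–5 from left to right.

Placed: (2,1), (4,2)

Row 1: attacked by (2,1)→{1,2}; (4,2)→{2,5}. Safe: 3, 4. Place at column 3.
Row 3: attacked by (1,3)→{1,3,5}; (2,1)→{1,2}; (4,2)→{1,2,3}. Safe: 4. Place at column 4.
Row 5: attacked by (1,3)→{3}; (2,1)→{1,4}; (3,4)→{2,4}; (4,2)→{1,2,3}. Safe: 5. Place at column 5.
Columns [3, 1, 4, 2, 5], r−c [-2, 1, -1, 2, 0], r+c [4, 3, 7, 6, 10] are all distinct, so no two queens attack.

(1,3) (2,1) (3,4) (4,2) (5,5)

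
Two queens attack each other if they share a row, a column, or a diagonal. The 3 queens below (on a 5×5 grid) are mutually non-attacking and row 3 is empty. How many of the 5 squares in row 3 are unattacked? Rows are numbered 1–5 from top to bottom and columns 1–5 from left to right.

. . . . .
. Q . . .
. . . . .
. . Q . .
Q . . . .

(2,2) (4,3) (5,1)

(2,2) attacks row 3 at column 2 and diagonals 1, 3.
(4,3) attacks row 3 at column 3 and diagonals 2, 4.
(5,1) attacks row 3 at column 1 and diagonals 3.
Attacked columns: {1, 2, 3, 4}. Safe: {5}.

1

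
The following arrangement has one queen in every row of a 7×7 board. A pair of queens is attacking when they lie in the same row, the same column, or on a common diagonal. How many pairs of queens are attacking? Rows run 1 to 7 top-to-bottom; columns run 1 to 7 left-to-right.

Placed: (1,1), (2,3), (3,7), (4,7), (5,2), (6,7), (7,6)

5

Same column: (3,7)–(4,7) (column 7); (3,7)–(6,7) (column 7); (4,7)–(6,7) (column 7).
Same diagonal: (2,3)–(6,7) (|2−6| = |3−7| = 4); (6,7)–(7,6) (|6−7| = |7−6| = 1).
Total attacking pairs: 5.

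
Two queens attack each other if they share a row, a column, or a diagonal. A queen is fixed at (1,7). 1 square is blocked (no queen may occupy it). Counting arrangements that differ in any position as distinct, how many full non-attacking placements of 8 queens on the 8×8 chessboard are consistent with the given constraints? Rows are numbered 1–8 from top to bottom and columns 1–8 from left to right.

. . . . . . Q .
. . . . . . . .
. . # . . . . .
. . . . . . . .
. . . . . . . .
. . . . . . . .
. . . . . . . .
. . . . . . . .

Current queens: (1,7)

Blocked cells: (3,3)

6

Branch on row 2: col 1 → 0; col 2 → 2; col 3 → 2; col 4 → 2; col 5 → 0.
Sum: 0 + 2 + 2 + 2 + 0 = 6.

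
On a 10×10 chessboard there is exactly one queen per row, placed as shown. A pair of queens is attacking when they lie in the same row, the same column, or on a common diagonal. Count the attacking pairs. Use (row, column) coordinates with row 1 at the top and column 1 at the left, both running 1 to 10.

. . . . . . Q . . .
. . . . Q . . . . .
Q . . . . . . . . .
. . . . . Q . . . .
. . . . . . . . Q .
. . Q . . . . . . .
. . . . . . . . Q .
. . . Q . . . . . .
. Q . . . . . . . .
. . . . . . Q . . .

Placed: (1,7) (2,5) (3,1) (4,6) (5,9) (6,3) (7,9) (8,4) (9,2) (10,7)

Same column: (1,7)–(10,7) (column 7); (5,9)–(7,9) (column 9).
Same diagonal: (4,6)–(7,9) (|4−7| = |6−9| = 3); (6,3)–(10,7) (|6−10| = |3−7| = 4).
Total attacking pairs: 4.

4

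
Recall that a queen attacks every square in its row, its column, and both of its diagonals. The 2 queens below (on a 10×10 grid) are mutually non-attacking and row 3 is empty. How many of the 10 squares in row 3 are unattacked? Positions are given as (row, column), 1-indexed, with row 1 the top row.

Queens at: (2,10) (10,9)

7

(2,10) attacks row 3 at column 10 and diagonals 9.
(10,9) attacks row 3 at column 9 and diagonals 2.
Attacked columns: {2, 9, 10}. Safe: {1, 3, 4, 5, 6, 7, 8}.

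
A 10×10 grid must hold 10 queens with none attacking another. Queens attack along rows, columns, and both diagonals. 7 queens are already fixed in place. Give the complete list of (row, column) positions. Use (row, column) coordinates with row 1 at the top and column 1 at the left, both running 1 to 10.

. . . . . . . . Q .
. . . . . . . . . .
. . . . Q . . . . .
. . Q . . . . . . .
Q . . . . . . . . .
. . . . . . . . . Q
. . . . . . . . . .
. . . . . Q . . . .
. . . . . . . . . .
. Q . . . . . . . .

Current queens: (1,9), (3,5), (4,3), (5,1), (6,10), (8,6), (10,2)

Row 2: attacked by (1,9)→{8,9,10}; (3,5)→{4,5,6}; (4,3)→{1,3,5}; (5,1)→{1,4}; (6,10)→{6,10}; (8,6)→{6}; (10,2)→{2,10}. Safe: 7. Place at column 7.
Row 7: attacked by (1,9)→{3,9}; (2,7)→{2,7}; (3,5)→{1,5,9}; (4,3)→{3,6}; (5,1)→{1,3}; (6,10)→{9,10}; (8,6)→{5,6,7}; (10,2)→{2,5}. Safe: 4, 8. Place at column 8.
Row 9: attacked by (1,9)→{1,9}; (2,7)→{7}; (3,5)→{5}; (4,3)→{3,8}; (5,1)→{1,5}; (6,10)→{7,10}; (7,8)→{6,8,10}; (8,6)→{5,6,7}; (10,2)→{1,2,3}. Safe: 4. Place at column 4.
Columns [9, 7, 5, 3, 1, 10, 8, 6, 4, 2], r−c [-8, -5, -2, 1, 4, -4, -1, 2, 5, 8], r+c [10, 9, 8, 7, 6, 16, 15, 14, 13, 12] are all distinct, so no two queens attack.

(1,9) (2,7) (3,5) (4,3) (5,1) (6,10) (7,8) (8,6) (9,4) (10,2)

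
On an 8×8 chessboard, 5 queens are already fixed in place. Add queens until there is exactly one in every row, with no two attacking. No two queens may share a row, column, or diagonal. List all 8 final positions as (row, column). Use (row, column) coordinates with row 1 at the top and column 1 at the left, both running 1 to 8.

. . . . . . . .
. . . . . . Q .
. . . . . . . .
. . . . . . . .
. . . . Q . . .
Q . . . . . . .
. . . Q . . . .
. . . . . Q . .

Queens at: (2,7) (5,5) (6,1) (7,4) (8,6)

Row 1: attacked by (2,7)→{6,7,8}; (5,5)→{1,5}; (6,1)→{1,6}; (7,4)→{4}; (8,6)→{6}. Safe: 2, 3. Place at column 3.
Row 3: attacked by (1,3)→{1,3,5}; (2,7)→{6,7,8}; (5,5)→{3,5,7}; (6,1)→{1,4}; (7,4)→{4,8}; (8,6)→{1,6}. Safe: 2. Place at column 2.
Row 4: attacked by (1,3)→{3,6}; (2,7)→{5,7}; (3,2)→{1,2,3}; (5,5)→{4,5,6}; (6,1)→{1,3}; (7,4)→{1,4,7}; (8,6)→{2,6}. Safe: 8. Place at column 8.
Columns [3, 7, 2, 8, 5, 1, 4, 6], r−c [-2, -5, 1, -4, 0, 5, 3, 2], r+c [4, 9, 5, 12, 10, 7, 11, 14] are all distinct, so no two queens attack.

(1,3) (2,7) (3,2) (4,8) (5,5) (6,1) (7,4) (8,6)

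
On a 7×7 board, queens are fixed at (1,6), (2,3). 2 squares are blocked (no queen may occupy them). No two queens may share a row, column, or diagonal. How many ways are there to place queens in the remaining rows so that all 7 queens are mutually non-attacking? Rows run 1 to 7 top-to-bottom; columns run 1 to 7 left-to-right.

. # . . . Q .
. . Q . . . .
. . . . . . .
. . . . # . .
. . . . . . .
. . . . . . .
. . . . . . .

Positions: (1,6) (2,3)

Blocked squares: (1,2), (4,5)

3

Branch on row 3: col 1 → 1; col 5 → 1; col 7 → 1.
Sum: 1 + 1 + 1 = 3.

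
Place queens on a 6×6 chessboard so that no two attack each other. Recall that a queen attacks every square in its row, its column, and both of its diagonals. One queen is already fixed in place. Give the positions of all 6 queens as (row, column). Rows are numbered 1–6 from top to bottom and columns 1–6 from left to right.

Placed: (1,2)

Row 2: attacked by (1,2)→{1,2,3}. Safe: 4, 5, 6. Place at column 4.
Row 3: attacked by (1,2)→{2,4}; (2,4)→{3,4,5}. Safe: 1, 6. Place at column 6.
Row 4: attacked by (1,2)→{2,5}; (2,4)→{2,4,6}; (3,6)→{5,6}. Safe: 1, 3. Place at column 1.
Row 5: attacked by (1,2)→{2,6}; (2,4)→{1,4}; (3,6)→{4,6}; (4,1)→{1,2}. Safe: 3, 5. Place at column 3.
Row 6: attacked by (1,2)→{2}; (2,4)→{4}; (3,6)→{3,6}; (4,1)→{1,3}; (5,3)→{2,3,4}. Safe: 5. Place at column 5.
Columns [2, 4, 6, 1, 3, 5], r−c [-1, -2, -3, 3, 2, 1], r+c [3, 6, 9, 5, 8, 11] are all distinct, so no two queens attack.

(1,2) (2,4) (3,6) (4,1) (5,3) (6,5)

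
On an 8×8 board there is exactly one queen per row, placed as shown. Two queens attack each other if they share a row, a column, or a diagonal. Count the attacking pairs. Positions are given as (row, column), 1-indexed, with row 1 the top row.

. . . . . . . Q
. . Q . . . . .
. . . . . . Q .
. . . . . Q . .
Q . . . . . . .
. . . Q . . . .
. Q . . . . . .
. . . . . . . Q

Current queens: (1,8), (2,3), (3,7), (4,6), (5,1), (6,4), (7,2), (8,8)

5

Same column: (1,8)–(8,8) (column 8).
Same diagonal: (1,8)–(7,2) (|1−7| = |8−2| = 6); (3,7)–(4,6) (|3−4| = |7−6| = 1); (3,7)–(6,4) (|3−6| = |7−4| = 3); (4,6)–(6,4) (|4−6| = |6−4| = 2).
Total attacking pairs: 5.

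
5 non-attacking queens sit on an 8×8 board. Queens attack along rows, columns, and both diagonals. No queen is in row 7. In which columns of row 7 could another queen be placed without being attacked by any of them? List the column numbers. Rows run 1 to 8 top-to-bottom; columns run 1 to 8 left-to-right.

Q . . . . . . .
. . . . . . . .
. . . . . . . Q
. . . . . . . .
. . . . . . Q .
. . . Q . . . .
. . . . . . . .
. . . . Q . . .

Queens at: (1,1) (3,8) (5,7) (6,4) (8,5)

(1,1) attacks row 7 at column 1 and diagonals 7.
(3,8) attacks row 7 at column 8 and diagonals 4.
(5,7) attacks row 7 at column 7 and diagonals 5.
(6,4) attacks row 7 at column 4 and diagonals 3, 5.
(8,5) attacks row 7 at column 5 and diagonals 4, 6.
Attacked columns: {1, 3, 4, 5, 6, 7, 8}. Safe: {2}.

columns 2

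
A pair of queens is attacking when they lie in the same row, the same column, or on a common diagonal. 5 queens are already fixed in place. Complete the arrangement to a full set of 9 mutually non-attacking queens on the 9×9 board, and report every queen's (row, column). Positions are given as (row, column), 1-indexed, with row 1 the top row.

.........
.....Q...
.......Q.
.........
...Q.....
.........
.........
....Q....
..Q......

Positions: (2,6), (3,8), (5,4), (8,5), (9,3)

(1,9) (2,6) (3,8) (4,2) (5,4) (6,1) (7,7) (8,5) (9,3)

Row 1: attacked by (2,6)→{5,6,7}; (3,8)→{6,8}; (5,4)→{4,8}; (8,5)→{5}; (9,3)→{3}. Safe: 1, 2, 9. Place at column 9.
Row 4: attacked by (1,9)→{6,9}; (2,6)→{4,6,8}; (3,8)→{7,8,9}; (5,4)→{3,4,5}; (8,5)→{1,5,9}; (9,3)→{3,8}. Safe: 2. Place at column 2.
Row 6: attacked by (1,9)→{4,9}; (2,6)→{2,6}; (3,8)→{5,8}; (4,2)→{2,4}; (5,4)→{3,4,5}; (8,5)→{3,5,7}; (9,3)→{3,6}. Safe: 1. Place at column 1.
Row 7: attacked by (1,9)→{3,9}; (2,6)→{1,6}; (3,8)→{4,8}; (4,2)→{2,5}; (5,4)→{2,4,6}; (6,1)→{1,2}; (8,5)→{4,5,6}; (9,3)→{1,3,5}. Safe: 7. Place at column 7.
Columns [9, 6, 8, 2, 4, 1, 7, 5, 3], r−c [-8, -4, -5, 2, 1, 5, 0, 3, 6], r+c [10, 8, 11, 6, 9, 7, 14, 13, 12] are all distinct, so no two queens attack.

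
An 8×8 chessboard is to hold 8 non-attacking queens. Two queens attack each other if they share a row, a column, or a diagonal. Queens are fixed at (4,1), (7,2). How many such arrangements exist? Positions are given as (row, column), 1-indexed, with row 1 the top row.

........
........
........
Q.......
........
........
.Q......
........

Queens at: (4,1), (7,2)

4

Branch on row 1: col 3 → 1; col 5 → 1; col 6 → 1; col 7 → 1.
Sum: 1 + 1 + 1 + 1 = 4.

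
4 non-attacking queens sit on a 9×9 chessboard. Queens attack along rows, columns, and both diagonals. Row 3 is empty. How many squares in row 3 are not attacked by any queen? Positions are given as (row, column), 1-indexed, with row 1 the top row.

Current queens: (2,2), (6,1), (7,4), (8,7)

(2,2) attacks row 3 at column 2 and diagonals 1, 3.
(6,1) attacks row 3 at column 1 and diagonals 4.
(7,4) attacks row 3 at column 4 and diagonals 8.
(8,7) attacks row 3 at column 7 and diagonals 2.
Attacked columns: {1, 2, 3, 4, 7, 8}. Safe: {5, 6, 9}.

3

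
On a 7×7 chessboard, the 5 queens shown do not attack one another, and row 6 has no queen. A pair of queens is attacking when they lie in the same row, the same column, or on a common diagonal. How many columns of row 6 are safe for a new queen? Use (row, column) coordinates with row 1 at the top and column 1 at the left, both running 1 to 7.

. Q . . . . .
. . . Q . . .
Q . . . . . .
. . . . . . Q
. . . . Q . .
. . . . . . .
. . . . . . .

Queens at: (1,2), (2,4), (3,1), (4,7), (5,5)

1

(1,2) attacks row 6 at column 2 and diagonals 7.
(2,4) attacks row 6 at column 4.
(3,1) attacks row 6 at column 1 and diagonals 4.
(4,7) attacks row 6 at column 7 and diagonals 5.
(5,5) attacks row 6 at column 5 and diagonals 4, 6.
Attacked columns: {1, 2, 4, 5, 6, 7}. Safe: {3}.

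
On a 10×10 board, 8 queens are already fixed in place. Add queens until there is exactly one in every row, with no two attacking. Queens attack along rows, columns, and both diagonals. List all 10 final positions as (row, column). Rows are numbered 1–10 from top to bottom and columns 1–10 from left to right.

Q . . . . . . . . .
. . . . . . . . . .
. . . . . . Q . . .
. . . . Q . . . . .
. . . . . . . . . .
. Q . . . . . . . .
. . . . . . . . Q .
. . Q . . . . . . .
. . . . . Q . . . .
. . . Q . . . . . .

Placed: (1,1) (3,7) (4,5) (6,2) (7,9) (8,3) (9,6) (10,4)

Row 2: attacked by (1,1)→{1,2}; (3,7)→{6,7,8}; (4,5)→{3,5,7}; (6,2)→{2,6}; (7,9)→{4,9}; (8,3)→{3,9}; (9,6)→{6}; (10,4)→{4}. Safe: 10. Place at column 10.
Row 5: attacked by (1,1)→{1,5}; (2,10)→{7,10}; (3,7)→{5,7,9}; (4,5)→{4,5,6}; (6,2)→{1,2,3}; (7,9)→{7,9}; (8,3)→{3,6}; (9,6)→{2,6,10}; (10,4)→{4,9}. Safe: 8. Place at column 8.
Columns [1, 10, 7, 5, 8, 2, 9, 3, 6, 4], r−c [0, -8, -4, -1, -3, 4, -2, 5, 3, 6], r+c [2, 12, 10, 9, 13, 8, 16, 11, 15, 14] are all distinct, so no two queens attack.

(1,1) (2,10) (3,7) (4,5) (5,8) (6,2) (7,9) (8,3) (9,6) (10,4)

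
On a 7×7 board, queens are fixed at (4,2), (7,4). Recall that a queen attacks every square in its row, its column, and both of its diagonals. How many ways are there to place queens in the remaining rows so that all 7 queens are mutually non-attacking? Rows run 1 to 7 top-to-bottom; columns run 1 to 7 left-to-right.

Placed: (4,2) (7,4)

Branch on row 1: col 1 → 0; col 3 → 1; col 6 → 0; col 7 → 1.
Sum: 0 + 1 + 0 + 1 = 2.

2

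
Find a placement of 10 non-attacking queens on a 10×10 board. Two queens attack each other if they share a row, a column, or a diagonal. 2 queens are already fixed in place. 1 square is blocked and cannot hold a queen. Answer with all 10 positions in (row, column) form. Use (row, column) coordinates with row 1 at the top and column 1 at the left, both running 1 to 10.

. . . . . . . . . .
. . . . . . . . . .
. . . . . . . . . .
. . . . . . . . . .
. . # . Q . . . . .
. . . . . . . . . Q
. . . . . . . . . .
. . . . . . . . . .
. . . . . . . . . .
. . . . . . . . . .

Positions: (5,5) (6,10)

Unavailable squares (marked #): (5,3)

(1,3) (2,1) (3,6) (4,9) (5,5) (6,10) (7,8) (8,4) (9,2) (10,7)

Row 1: attacked by (5,5)→{1,5,9}; (6,10)→{5,10}. Safe: 2, 3, 4, 6, 7, 8. Place at column 3.
Row 2: attacked by (1,3)→{2,3,4}; (5,5)→{2,5,8}; (6,10)→{6,10}. Safe: 1, 7, 9. Place at column 1.
Row 3: attacked by (1,3)→{1,3,5}; (2,1)→{1,2}; (5,5)→{3,5,7}; (6,10)→{7,10}. Safe: 4, 6, 8, 9. Place at column 6.
Row 4: attacked by (1,3)→{3,6}; (2,1)→{1,3}; (3,6)→{5,6,7}; (5,5)→{4,5,6}; (6,10)→{8,10}. Safe: 2, 9. Place at column 9.
Row 7: attacked by (1,3)→{3,9}; (2,1)→{1,6}; (3,6)→{2,6,10}; (4,9)→{6,9}; (5,5)→{3,5,7}; (6,10)→{9,10}. Safe: 4, 8. Place at column 8.
Row 8: attacked by (1,3)→{3,10}; (2,1)→{1,7}; (3,6)→{1,6}; (4,9)→{5,9}; (5,5)→{2,5,8}; (6,10)→{8,10}; (7,8)→{7,8,9}. Safe: 4. Place at column 4.
Row 9: attacked by (1,3)→{3}; (2,1)→{1,8}; (3,6)→{6}; (4,9)→{4,9}; (5,5)→{1,5,9}; (6,10)→{7,10}; (7,8)→{6,8,10}; (8,4)→{3,4,5}. Safe: 2. Place at column 2.
Row 10: attacked by (1,3)→{3}; (2,1)→{1,9}; (3,6)→{6}; (4,9)→{3,9}; (5,5)→{5,10}; (6,10)→{6,10}; (7,8)→{5,8}; (8,4)→{2,4,6}; (9,2)→{1,2,3}. Safe: 7. Place at column 7.
Columns [3, 1, 6, 9, 5, 10, 8, 4, 2, 7], r−c [-2, 1, -3, -5, 0, -4, -1, 4, 7, 3], r+c [4, 3, 9, 13, 10, 16, 15, 12, 11, 17] are all distinct, so no two queens attack.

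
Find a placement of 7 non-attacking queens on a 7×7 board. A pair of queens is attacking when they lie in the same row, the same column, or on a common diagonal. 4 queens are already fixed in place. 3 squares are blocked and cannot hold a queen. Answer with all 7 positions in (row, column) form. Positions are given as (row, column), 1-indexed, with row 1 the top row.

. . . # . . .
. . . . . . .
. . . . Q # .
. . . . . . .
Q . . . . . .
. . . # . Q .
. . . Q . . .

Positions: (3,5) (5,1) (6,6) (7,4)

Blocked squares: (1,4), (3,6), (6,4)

(1,2) (2,7) (3,5) (4,3) (5,1) (6,6) (7,4)

Row 1: attacked by (3,5)→{3,5,7}; (5,1)→{1,5}; (6,6)→{1,6}; (7,4)→{4}. Blocked: 4. Safe: 2. Place at column 2.
Row 2: attacked by (1,2)→{1,2,3}; (3,5)→{4,5,6}; (5,1)→{1,4}; (6,6)→{2,6}; (7,4)→{4}. Safe: 7. Place at column 7.
Row 4: attacked by (1,2)→{2,5}; (2,7)→{5,7}; (3,5)→{4,5,6}; (5,1)→{1,2}; (6,6)→{4,6}; (7,4)→{1,4,7}. Safe: 3. Place at column 3.
Columns [2, 7, 5, 3, 1, 6, 4], r−c [-1, -5, -2, 1, 4, 0, 3], r+c [3, 9, 8, 7, 6, 12, 11] are all distinct, so no two queens attack.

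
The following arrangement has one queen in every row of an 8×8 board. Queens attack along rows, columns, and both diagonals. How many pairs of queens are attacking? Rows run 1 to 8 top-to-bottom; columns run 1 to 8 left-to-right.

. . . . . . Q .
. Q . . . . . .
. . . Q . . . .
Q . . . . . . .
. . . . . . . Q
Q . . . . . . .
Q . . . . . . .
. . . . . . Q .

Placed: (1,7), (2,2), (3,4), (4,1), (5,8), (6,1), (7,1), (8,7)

6

Same column: (1,7)–(8,7) (column 7); (4,1)–(6,1) (column 1); (4,1)–(7,1) (column 1); (6,1)–(7,1) (column 1).
Same diagonal: (1,7)–(7,1) (|1−7| = |7−1| = 6); (3,4)–(6,1) (|3−6| = |4−1| = 3).
Total attacking pairs: 6.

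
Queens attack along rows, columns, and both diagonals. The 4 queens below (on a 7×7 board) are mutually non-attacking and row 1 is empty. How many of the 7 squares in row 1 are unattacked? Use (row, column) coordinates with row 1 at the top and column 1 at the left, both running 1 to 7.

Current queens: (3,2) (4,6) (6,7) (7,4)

2

(3,2) attacks row 1 at column 2 and diagonals 4.
(4,6) attacks row 1 at column 6 and diagonals 3.
(6,7) attacks row 1 at column 7 and diagonals 2.
(7,4) attacks row 1 at column 4.
Attacked columns: {2, 3, 4, 6, 7}. Safe: {1, 5}.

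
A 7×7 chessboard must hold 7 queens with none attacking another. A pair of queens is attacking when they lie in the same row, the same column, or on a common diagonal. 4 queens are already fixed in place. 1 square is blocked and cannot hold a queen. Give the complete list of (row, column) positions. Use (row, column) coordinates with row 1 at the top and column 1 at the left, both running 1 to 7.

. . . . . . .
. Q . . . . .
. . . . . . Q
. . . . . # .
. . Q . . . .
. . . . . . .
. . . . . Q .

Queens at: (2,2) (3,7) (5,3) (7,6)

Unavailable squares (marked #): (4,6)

Row 1: attacked by (2,2)→{1,2,3}; (3,7)→{5,7}; (5,3)→{3,7}; (7,6)→{6}. Safe: 4. Place at column 4.
Row 4: attacked by (1,4)→{1,4,7}; (2,2)→{2,4}; (3,7)→{6,7}; (5,3)→{2,3,4}; (7,6)→{3,6}. Blocked: 6. Safe: 5. Place at column 5.
Row 6: attacked by (1,4)→{4}; (2,2)→{2,6}; (3,7)→{4,7}; (4,5)→{3,5,7}; (5,3)→{2,3,4}; (7,6)→{5,6,7}. Safe: 1. Place at column 1.
Columns [4, 2, 7, 5, 3, 1, 6], r−c [-3, 0, -4, -1, 2, 5, 1], r+c [5, 4, 10, 9, 8, 7, 13] are all distinct, so no two queens attack.

(1,4) (2,2) (3,7) (4,5) (5,3) (6,1) (7,6)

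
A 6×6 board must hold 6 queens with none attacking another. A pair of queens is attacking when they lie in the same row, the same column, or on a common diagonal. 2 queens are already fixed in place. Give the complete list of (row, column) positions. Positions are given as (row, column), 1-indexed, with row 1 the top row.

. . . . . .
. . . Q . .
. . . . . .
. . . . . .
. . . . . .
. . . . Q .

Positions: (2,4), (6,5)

Row 1: attacked by (2,4)→{3,4,5}; (6,5)→{5}. Safe: 1, 2, 6. Place at column 2.
Row 3: attacked by (1,2)→{2,4}; (2,4)→{3,4,5}; (6,5)→{2,5}. Safe: 1, 6. Place at column 6.
Row 4: attacked by (1,2)→{2,5}; (2,4)→{2,4,6}; (3,6)→{5,6}; (6,5)→{3,5}. Safe: 1. Place at column 1.
Row 5: attacked by (1,2)→{2,6}; (2,4)→{1,4}; (3,6)→{4,6}; (4,1)→{1,2}; (6,5)→{4,5,6}. Safe: 3. Place at column 3.
Columns [2, 4, 6, 1, 3, 5], r−c [-1, -2, -3, 3, 2, 1], r+c [3, 6, 9, 5, 8, 11] are all distinct, so no two queens attack.

(1,2) (2,4) (3,6) (4,1) (5,3) (6,5)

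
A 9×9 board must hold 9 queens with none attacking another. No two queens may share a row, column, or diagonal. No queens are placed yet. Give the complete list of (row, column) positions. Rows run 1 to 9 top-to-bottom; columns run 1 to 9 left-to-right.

(1,2) (2,4) (3,7) (4,1) (5,3) (6,9) (7,6) (8,8) (9,5)

Row 1: Safe: 1, 2, 3, 4, 5, 6, 7, 8, 9. Place at column 2.
Row 2: attacked by (1,2)→{1,2,3}. Safe: 4, 5, 6, 7, 8, 9. Place at column 4.
Row 3: attacked by (1,2)→{2,4}; (2,4)→{3,4,5}. Safe: 1, 6, 7, 8, 9. Place at column 7.
Row 4: attacked by (1,2)→{2,5}; (2,4)→{2,4,6}; (3,7)→{6,7,8}. Safe: 1, 3, 9. Place at column 1.
Row 5: attacked by (1,2)→{2,6}; (2,4)→{1,4,7}; (3,7)→{5,7,9}; (4,1)→{1,2}. Safe: 3, 8. Place at column 3.
Row 6: attacked by (1,2)→{2,7}; (2,4)→{4,8}; (3,7)→{4,7}; (4,1)→{1,3}; (5,3)→{2,3,4}. Safe: 5, 6, 9. Place at column 9.
Row 7: attacked by (1,2)→{2,8}; (2,4)→{4,9}; (3,7)→{3,7}; (4,1)→{1,4}; (5,3)→{1,3,5}; (6,9)→{8,9}. Safe: 6. Place at column 6.
Row 8: attacked by (1,2)→{2,9}; (2,4)→{4}; (3,7)→{2,7}; (4,1)→{1,5}; (5,3)→{3,6}; (6,9)→{7,9}; (7,6)→{5,6,7}. Safe: 8. Place at column 8.
Row 9: attacked by (1,2)→{2}; (2,4)→{4}; (3,7)→{1,7}; (4,1)→{1,6}; (5,3)→{3,7}; (6,9)→{6,9}; (7,6)→{4,6,8}; (8,8)→{7,8,9}. Safe: 5. Place at column 5.
Columns [2, 4, 7, 1, 3, 9, 6, 8, 5], r−c [-1, -2, -4, 3, 2, -3, 1, 0, 4], r+c [3, 6, 10, 5, 8, 15, 13, 16, 14] are all distinct, so no two queens attack.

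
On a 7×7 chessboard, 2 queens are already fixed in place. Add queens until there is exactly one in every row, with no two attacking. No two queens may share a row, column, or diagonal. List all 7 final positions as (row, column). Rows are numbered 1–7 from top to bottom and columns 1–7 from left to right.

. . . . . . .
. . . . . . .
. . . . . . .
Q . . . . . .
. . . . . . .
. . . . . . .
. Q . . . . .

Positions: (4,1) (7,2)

(1,7) (2,5) (3,3) (4,1) (5,6) (6,4) (7,2)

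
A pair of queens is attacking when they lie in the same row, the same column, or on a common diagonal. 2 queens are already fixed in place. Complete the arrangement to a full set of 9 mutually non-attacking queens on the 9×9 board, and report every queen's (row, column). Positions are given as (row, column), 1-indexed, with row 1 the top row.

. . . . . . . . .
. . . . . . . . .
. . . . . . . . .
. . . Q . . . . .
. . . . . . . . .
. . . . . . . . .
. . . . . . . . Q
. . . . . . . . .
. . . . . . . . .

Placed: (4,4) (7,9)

(1,8) (2,5) (3,2) (4,4) (5,1) (6,7) (7,9) (8,3) (9,6)

Row 1: attacked by (4,4)→{1,4,7}; (7,9)→{3,9}. Safe: 2, 5, 6, 8. Place at column 8.
Row 2: attacked by (1,8)→{7,8,9}; (4,4)→{2,4,6}; (7,9)→{4,9}. Safe: 1, 3, 5. Place at column 5.
Row 3: attacked by (1,8)→{6,8}; (2,5)→{4,5,6}; (4,4)→{3,4,5}; (7,9)→{5,9}. Safe: 1, 2, 7. Place at column 2.
Row 5: attacked by (1,8)→{4,8}; (2,5)→{2,5,8}; (3,2)→{2,4}; (4,4)→{3,4,5}; (7,9)→{7,9}. Safe: 1, 6. Place at column 1.
Row 6: attacked by (1,8)→{3,8}; (2,5)→{1,5,9}; (3,2)→{2,5}; (4,4)→{2,4,6}; (5,1)→{1,2}; (7,9)→{8,9}. Safe: 7. Place at column 7.
Row 8: attacked by (1,8)→{1,8}; (2,5)→{5}; (3,2)→{2,7}; (4,4)→{4,8}; (5,1)→{1,4}; (6,7)→{5,7,9}; (7,9)→{8,9}. Safe: 3, 6. Place at column 3.
Row 9: attacked by (1,8)→{8}; (2,5)→{5}; (3,2)→{2,8}; (4,4)→{4,9}; (5,1)→{1,5}; (6,7)→{4,7}; (7,9)→{7,9}; (8,3)→{2,3,4}. Safe: 6. Place at column 6.
Columns [8, 5, 2, 4, 1, 7, 9, 3, 6], r−c [-7, -3, 1, 0, 4, -1, -2, 5, 3], r+c [9, 7, 5, 8, 6, 13, 16, 11, 15] are all distinct, so no two queens attack.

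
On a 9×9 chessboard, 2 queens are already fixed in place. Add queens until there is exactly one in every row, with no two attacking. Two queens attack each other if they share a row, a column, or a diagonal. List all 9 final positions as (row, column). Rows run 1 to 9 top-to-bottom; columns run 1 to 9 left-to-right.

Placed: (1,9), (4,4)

(1,9) (2,7) (3,2) (4,4) (5,1) (6,8) (7,5) (8,3) (9,6)

Row 2: attacked by (1,9)→{8,9}; (4,4)→{2,4,6}. Safe: 1, 3, 5, 7. Place at column 7.
Row 3: attacked by (1,9)→{7,9}; (2,7)→{6,7,8}; (4,4)→{3,4,5}. Safe: 1, 2. Place at column 2.
Row 5: attacked by (1,9)→{5,9}; (2,7)→{4,7}; (3,2)→{2,4}; (4,4)→{3,4,5}. Safe: 1, 6, 8. Place at column 1.
Row 6: attacked by (1,9)→{4,9}; (2,7)→{3,7}; (3,2)→{2,5}; (4,4)→{2,4,6}; (5,1)→{1,2}. Safe: 8. Place at column 8.
Row 7: attacked by (1,9)→{3,9}; (2,7)→{2,7}; (3,2)→{2,6}; (4,4)→{1,4,7}; (5,1)→{1,3}; (6,8)→{7,8,9}. Safe: 5. Place at column 5.
Row 8: attacked by (1,9)→{2,9}; (2,7)→{1,7}; (3,2)→{2,7}; (4,4)→{4,8}; (5,1)→{1,4}; (6,8)→{6,8}; (7,5)→{4,5,6}. Safe: 3. Place at column 3.
Row 9: attacked by (1,9)→{1,9}; (2,7)→{7}; (3,2)→{2,8}; (4,4)→{4,9}; (5,1)→{1,5}; (6,8)→{5,8}; (7,5)→{3,5,7}; (8,3)→{2,3,4}. Safe: 6. Place at column 6.
Columns [9, 7, 2, 4, 1, 8, 5, 3, 6], r−c [-8, -5, 1, 0, 4, -2, 2, 5, 3], r+c [10, 9, 5, 8, 6, 14, 12, 11, 15] are all distinct, so no two queens attack.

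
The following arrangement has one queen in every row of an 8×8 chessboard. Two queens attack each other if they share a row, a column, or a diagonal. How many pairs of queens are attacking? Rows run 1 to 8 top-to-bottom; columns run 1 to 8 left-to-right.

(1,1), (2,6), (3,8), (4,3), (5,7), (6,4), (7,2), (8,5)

All columns are distinct and no two queens satisfy |Δrow| = |Δcol|, so no pair attacks.

0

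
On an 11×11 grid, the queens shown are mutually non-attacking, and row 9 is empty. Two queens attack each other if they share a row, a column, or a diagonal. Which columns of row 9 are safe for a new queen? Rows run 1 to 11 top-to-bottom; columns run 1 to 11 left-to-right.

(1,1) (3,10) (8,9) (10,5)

columns 2, 3, 7, 11

(1,1) attacks row 9 at column 1 and diagonals 9.
(3,10) attacks row 9 at column 10 and diagonals 4.
(8,9) attacks row 9 at column 9 and diagonals 8, 10.
(10,5) attacks row 9 at column 5 and diagonals 4, 6.
Attacked columns: {1, 4, 5, 6, 8, 9, 10}. Safe: {2, 3, 7, 11}.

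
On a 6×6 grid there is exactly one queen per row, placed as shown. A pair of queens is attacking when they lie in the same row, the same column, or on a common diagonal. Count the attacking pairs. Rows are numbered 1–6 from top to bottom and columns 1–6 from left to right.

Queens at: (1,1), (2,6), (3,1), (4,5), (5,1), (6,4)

Same column: (1,1)–(3,1) (column 1); (1,1)–(5,1) (column 1); (3,1)–(5,1) (column 1).
Same diagonal: (3,1)–(6,4) (|3−6| = |1−4| = 3).
Total attacking pairs: 4.

4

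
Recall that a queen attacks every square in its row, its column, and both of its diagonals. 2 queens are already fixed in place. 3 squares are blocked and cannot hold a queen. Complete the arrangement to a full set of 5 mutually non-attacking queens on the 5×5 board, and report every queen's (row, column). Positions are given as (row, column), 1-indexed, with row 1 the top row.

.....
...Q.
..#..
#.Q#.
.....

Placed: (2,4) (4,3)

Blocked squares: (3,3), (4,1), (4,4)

Row 1: attacked by (2,4)→{3,4,5}; (4,3)→{3}. Safe: 1, 2. Place at column 2.
Row 3: attacked by (1,2)→{2,4}; (2,4)→{3,4,5}; (4,3)→{2,3,4}. Blocked: 3. Safe: 1. Place at column 1.
Row 5: attacked by (1,2)→{2}; (2,4)→{1,4}; (3,1)→{1,3}; (4,3)→{2,3,4}. Safe: 5. Place at column 5.
Columns [2, 4, 1, 3, 5], r−c [-1, -2, 2, 1, 0], r+c [3, 6, 4, 7, 10] are all distinct, so no two queens attack.

(1,2) (2,4) (3,1) (4,3) (5,5)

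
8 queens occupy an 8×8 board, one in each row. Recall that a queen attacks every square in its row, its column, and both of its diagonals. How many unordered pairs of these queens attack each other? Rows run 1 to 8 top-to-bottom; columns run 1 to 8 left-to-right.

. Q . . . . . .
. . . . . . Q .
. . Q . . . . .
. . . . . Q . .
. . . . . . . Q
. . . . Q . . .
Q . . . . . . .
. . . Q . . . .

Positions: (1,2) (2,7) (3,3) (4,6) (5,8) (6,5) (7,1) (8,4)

All columns are distinct and no two queens satisfy |Δrow| = |Δcol|, so no pair attacks.

0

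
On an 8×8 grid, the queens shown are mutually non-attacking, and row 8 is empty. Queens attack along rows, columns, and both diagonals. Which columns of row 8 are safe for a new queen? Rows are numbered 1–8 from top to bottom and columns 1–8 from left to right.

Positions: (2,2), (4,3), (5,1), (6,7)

(2,2) attacks row 8 at column 2 and diagonals 8.
(4,3) attacks row 8 at column 3 and diagonals 7.
(5,1) attacks row 8 at column 1 and diagonals 4.
(6,7) attacks row 8 at column 7 and diagonals 5.
Attacked columns: {1, 2, 3, 4, 5, 7, 8}. Safe: {6}.

columns 6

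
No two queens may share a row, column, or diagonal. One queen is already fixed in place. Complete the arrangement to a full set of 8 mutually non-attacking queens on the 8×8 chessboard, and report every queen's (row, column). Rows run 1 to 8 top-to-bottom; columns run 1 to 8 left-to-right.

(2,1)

Row 1: attacked by (2,1)→{1,2}. Safe: 3, 4, 5, 6, 7, 8. Place at column 3.
Row 3: attacked by (1,3)→{1,3,5}; (2,1)→{1,2}. Safe: 4, 6, 7, 8. Place at column 7.
Row 4: attacked by (1,3)→{3,6}; (2,1)→{1,3}; (3,7)→{6,7,8}. Safe: 2, 4, 5. Place at column 5.
Row 5: attacked by (1,3)→{3,7}; (2,1)→{1,4}; (3,7)→{5,7}; (4,5)→{4,5,6}. Safe: 2, 8. Place at column 8.
Row 6: attacked by (1,3)→{3,8}; (2,1)→{1,5}; (3,7)→{4,7}; (4,5)→{3,5,7}; (5,8)→{7,8}. Safe: 2, 6. Place at column 2.
Row 7: attacked by (1,3)→{3}; (2,1)→{1,6}; (3,7)→{3,7}; (4,5)→{2,5,8}; (5,8)→{6,8}; (6,2)→{1,2,3}. Safe: 4. Place at column 4.
Row 8: attacked by (1,3)→{3}; (2,1)→{1,7}; (3,7)→{2,7}; (4,5)→{1,5}; (5,8)→{5,8}; (6,2)→{2,4}; (7,4)→{3,4,5}. Safe: 6. Place at column 6.
Columns [3, 1, 7, 5, 8, 2, 4, 6], r−c [-2, 1, -4, -1, -3, 4, 3, 2], r+c [4, 3, 10, 9, 13, 8, 11, 14] are all distinct, so no two queens attack.

(1,3) (2,1) (3,7) (4,5) (5,8) (6,2) (7,4) (8,6)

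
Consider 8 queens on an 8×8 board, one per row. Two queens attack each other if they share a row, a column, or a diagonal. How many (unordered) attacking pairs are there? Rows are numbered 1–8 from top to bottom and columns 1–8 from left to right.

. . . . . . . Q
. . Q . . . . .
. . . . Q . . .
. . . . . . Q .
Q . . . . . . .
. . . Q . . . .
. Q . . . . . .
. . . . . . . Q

Same column: (1,8)–(8,8) (column 8).
Same diagonal: (1,8)–(7,2) (|1−7| = |8−2| = 6).
Total attacking pairs: 2.

2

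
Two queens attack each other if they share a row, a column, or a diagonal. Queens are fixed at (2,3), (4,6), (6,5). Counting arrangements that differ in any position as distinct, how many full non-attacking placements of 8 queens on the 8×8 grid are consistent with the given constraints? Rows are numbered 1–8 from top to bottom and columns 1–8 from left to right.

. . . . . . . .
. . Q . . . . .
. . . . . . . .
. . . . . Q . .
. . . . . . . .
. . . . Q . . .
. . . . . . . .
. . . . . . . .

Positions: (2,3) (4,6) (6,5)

2

Branch on row 1: col 1 → 0; col 7 → 1; col 8 → 1.
Sum: 0 + 1 + 1 = 2.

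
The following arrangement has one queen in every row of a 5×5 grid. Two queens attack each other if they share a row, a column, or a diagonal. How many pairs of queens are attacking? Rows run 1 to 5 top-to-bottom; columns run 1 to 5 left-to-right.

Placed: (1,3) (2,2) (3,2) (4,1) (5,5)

Same column: (2,2)–(3,2) (column 2).
Same diagonal: (1,3)–(2,2) (|1−2| = |3−2| = 1); (2,2)–(5,5) (|2−5| = |2−5| = 3); (3,2)–(4,1) (|3−4| = |2−1| = 1).
Total attacking pairs: 4.

4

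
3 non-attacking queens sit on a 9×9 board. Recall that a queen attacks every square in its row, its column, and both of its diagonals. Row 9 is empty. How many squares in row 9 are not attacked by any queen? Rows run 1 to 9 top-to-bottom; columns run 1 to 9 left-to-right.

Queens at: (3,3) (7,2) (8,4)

4

(3,3) attacks row 9 at column 3 and diagonals 9.
(7,2) attacks row 9 at column 2 and diagonals 4.
(8,4) attacks row 9 at column 4 and diagonals 3, 5.
Attacked columns: {2, 3, 4, 5, 9}. Safe: {1, 6, 7, 8}.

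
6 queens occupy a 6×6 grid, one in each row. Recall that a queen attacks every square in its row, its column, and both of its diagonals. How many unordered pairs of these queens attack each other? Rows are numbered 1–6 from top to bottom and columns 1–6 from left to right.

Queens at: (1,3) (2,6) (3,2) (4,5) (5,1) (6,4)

All columns are distinct and no two queens satisfy |Δrow| = |Δcol|, so no pair attacks.

0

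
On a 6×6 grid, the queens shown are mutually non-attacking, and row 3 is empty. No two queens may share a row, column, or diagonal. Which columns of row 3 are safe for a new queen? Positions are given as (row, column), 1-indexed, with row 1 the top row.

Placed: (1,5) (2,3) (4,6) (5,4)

columns 1

(1,5) attacks row 3 at column 5 and diagonals 3.
(2,3) attacks row 3 at column 3 and diagonals 2, 4.
(4,6) attacks row 3 at column 6 and diagonals 5.
(5,4) attacks row 3 at column 4 and diagonals 2, 6.
Attacked columns: {2, 3, 4, 5, 6}. Safe: {1}.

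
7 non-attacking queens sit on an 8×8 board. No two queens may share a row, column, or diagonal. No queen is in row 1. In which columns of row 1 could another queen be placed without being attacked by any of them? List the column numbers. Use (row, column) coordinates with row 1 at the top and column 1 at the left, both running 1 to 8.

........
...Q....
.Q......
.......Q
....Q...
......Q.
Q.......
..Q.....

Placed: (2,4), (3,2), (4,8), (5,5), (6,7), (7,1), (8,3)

columns 6

(2,4) attacks row 1 at column 4 and diagonals 3, 5.
(3,2) attacks row 1 at column 2 and diagonals 4.
(4,8) attacks row 1 at column 8 and diagonals 5.
(5,5) attacks row 1 at column 5 and diagonals 1.
(6,7) attacks row 1 at column 7 and diagonals 2.
(7,1) attacks row 1 at column 1 and diagonals 7.
(8,3) attacks row 1 at column 3.
Attacked columns: {1, 2, 3, 4, 5, 7, 8}. Safe: {6}.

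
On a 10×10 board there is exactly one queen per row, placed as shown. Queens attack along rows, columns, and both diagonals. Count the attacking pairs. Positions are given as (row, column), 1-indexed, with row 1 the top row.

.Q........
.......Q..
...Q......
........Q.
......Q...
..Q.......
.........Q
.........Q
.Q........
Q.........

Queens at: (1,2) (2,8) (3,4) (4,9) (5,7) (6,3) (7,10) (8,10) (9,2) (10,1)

Same column: (1,2)–(9,2) (column 2); (7,10)–(8,10) (column 10).
Same diagonal: (1,2)–(3,4) (|1−3| = |2−4| = 2); (5,7)–(8,10) (|5−8| = |7−10| = 3); (9,2)–(10,1) (|9−10| = |2−1| = 1).
Total attacking pairs: 5.

5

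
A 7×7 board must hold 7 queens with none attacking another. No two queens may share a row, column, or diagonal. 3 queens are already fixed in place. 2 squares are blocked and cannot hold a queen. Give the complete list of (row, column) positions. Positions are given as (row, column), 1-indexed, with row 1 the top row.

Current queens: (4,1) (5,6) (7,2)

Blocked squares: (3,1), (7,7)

(1,7) (2,5) (3,3) (4,1) (5,6) (6,4) (7,2)

Row 1: attacked by (4,1)→{1,4}; (5,6)→{2,6}; (7,2)→{2}. Safe: 3, 5, 7. Place at column 7.
Row 2: attacked by (1,7)→{6,7}; (4,1)→{1,3}; (5,6)→{3,6}; (7,2)→{2,7}. Safe: 4, 5. Place at column 5.
Row 3: attacked by (1,7)→{5,7}; (2,5)→{4,5,6}; (4,1)→{1,2}; (5,6)→{4,6}; (7,2)→{2,6}. Blocked: 1. Safe: 3. Place at column 3.
Row 6: attacked by (1,7)→{2,7}; (2,5)→{1,5}; (3,3)→{3,6}; (4,1)→{1,3}; (5,6)→{5,6,7}; (7,2)→{1,2,3}. Safe: 4. Place at column 4.
Columns [7, 5, 3, 1, 6, 4, 2], r−c [-6, -3, 0, 3, -1, 2, 5], r+c [8, 7, 6, 5, 11, 10, 9] are all distinct, so no two queens attack.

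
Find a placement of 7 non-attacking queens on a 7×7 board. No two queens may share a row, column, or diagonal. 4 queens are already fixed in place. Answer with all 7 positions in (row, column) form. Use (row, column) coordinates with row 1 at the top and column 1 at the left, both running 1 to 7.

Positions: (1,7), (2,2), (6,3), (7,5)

(1,7) (2,2) (3,4) (4,6) (5,1) (6,3) (7,5)

Row 3: attacked by (1,7)→{5,7}; (2,2)→{1,2,3}; (6,3)→{3,6}; (7,5)→{1,5}. Safe: 4. Place at column 4.
Row 4: attacked by (1,7)→{4,7}; (2,2)→{2,4}; (3,4)→{3,4,5}; (6,3)→{1,3,5}; (7,5)→{2,5}. Safe: 6. Place at column 6.
Row 5: attacked by (1,7)→{3,7}; (2,2)→{2,5}; (3,4)→{2,4,6}; (4,6)→{5,6,7}; (6,3)→{2,3,4}; (7,5)→{3,5,7}. Safe: 1. Place at column 1.
Columns [7, 2, 4, 6, 1, 3, 5], r−c [-6, 0, -1, -2, 4, 3, 2], r+c [8, 4, 7, 10, 6, 9, 12] are all distinct, so no two queens attack.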